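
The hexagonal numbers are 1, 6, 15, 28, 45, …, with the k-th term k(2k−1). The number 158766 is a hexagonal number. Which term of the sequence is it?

Set n(2n−1) = 158766, giving 2n² − n − 158766 = 0.
The discriminant is 1 + 8·158766 = 1270129, and √1270129 = 1127.
So n = (1 + 1127) / 4 = 1128/4 = 282.
Check: 282·(2·282 − 1) = 158766. ✓

282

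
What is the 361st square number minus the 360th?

721

n² − (n−1)² = 2n − 1, so 361² − 360² = 2·361 − 1 = 721.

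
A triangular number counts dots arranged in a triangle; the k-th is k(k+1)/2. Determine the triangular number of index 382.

382·383/2 = 146306/2 = 73153.

73153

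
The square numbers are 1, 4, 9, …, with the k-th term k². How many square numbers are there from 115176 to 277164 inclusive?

187

The n-th square number is n².
Smallest index with value ≥ 115176: n = 340 (giving 115600).
Largest index with value ≤ 277164: n = 526 (giving 276676).
Indices 340 through 526: 187 terms.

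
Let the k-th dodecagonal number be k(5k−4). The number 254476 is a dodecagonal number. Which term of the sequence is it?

226

Set n(5n−4) = 254476, giving 5n² − 4n − 254476 = 0.
The discriminant is 16 + 20·254476 = 5089536, and √5089536 = 2256.
So n = (4 + 2256) / 10 = 2260/10 = 226.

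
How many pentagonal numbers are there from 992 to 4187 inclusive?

The n-th pentagonal number is n(3n−1)/2.
Smallest index with value ≥ 992: n = 26 (giving 1001).
Largest index with value ≤ 4187: n = 53 (giving 4187).
Indices 26 through 53: 28 terms.

28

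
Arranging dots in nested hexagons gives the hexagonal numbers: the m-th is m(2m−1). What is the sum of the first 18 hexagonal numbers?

4047

Σ i(2i−1) = 2Σi² − Σi over i = 1..18.
Σi = 171 and Σi² = 2109.
2·2109 − 1·171 = 4047.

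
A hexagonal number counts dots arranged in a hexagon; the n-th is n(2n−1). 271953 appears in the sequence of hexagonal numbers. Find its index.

369

Set n(2n−1) = 271953, giving 2n² − n − 271953 = 0.
The discriminant is 1 + 8·271953 = 2175625, and √2175625 = 1475.
So n = (1 + 1475) / 4 = 1476/4 = 369.
Check: 369·(2·369 − 1) = 271953. ✓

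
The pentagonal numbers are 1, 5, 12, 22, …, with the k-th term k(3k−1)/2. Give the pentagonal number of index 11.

176

The 11th pentagonal number is n(3n−1)/2 with n = 11.
11·(3·11 − 1)/2 = 11·32/2 = 11·16 = 176.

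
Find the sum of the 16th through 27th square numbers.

5690

Σ_{i=16}^{27} i² = 6930 − 1240 = 5690.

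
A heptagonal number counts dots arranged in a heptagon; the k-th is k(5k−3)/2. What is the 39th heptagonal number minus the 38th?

Consecutive heptagonal numbers differ by 5n − 4: here 5·39 − 4 = 191.

191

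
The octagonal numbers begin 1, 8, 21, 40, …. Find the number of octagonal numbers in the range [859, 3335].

16

The n-th octagonal number is n(3n−2).
Smallest index with value ≥ 859: n = 18 (giving 936).
Largest index with value ≤ 3335: n = 33 (giving 3201).
Indices 18 through 33: 16 terms.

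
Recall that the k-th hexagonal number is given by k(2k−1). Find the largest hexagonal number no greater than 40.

Solve n(2n−1) ≤ 40 for integer n.
n = 4 gives 28 ≤ 40, while n = 5 gives 45 > 40; so the answer is 28.

28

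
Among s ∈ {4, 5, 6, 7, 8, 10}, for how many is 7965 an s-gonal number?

1

s = 4: P(4, 89) = 7921 and P(4, 90) = 8100; 7965 is not s-gonal.
s = 5: P(5, 73) = 7957 and P(5, 74) = 8177; 7965 is not s-gonal.
s = 6: P(6, 63) = 7875 and P(6, 64) = 8128; 7965 is not s-gonal.
s = 7: P(7, 56) = 7756 and P(7, 57) = 8037; 7965 is not s-gonal.
s = 8: P(8, 51) = 7701 and P(8, 52) = 8008; 7965 is not s-gonal.
s = 10: P(10, 45) = 7965. ✓
Hits: s ∈ {10} → 1.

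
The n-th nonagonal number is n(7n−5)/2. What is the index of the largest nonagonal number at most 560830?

Solve n(7n−5)/2 ≤ 560830 for integer n.
n = 400 gives 559000 ≤ 560830, while n = 401 gives 561801 > 560830; so the answer is index 400.

400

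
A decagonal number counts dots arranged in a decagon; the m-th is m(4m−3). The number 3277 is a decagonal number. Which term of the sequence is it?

Set n(4n−3) = 3277, giving 4n² − 3n − 3277 = 0.
The discriminant is 9 + 16·3277 = 52441, and √52441 = 229.
So n = (3 + 229) / 8 = 232/8 = 29.

29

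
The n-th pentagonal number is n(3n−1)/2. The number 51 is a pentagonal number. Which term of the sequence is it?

6

Set n(3n−1)/2 = 51, giving 3n² − n − 102 = 0.
The discriminant is 1 + 24·51 = 1225, and √1225 = 35.
So n = (1 + 35) / 6 = 36/6 = 6.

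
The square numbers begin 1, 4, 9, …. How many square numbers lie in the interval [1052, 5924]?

The n-th square number is n².
Smallest index with value ≥ 1052: n = 33 (giving 1089).
Largest index with value ≤ 5924: n = 76 (giving 5776).
Indices 33 through 76: 44 terms.

44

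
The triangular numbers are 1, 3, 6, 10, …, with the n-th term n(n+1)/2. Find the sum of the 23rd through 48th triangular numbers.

17576

Σ i(i+1)/2 = (Σi² + Σi) / 2 over i = 23..48.
Σi = 1176 − 253 = 923 and Σi² = 38024 − 3795 = 34229.
(1·34229 + 1·923) / 2 = 35152/2 = 17576.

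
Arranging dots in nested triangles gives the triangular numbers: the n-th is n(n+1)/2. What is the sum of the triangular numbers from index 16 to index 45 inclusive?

15535

Σ i(i+1)/2 = (Σi² + Σi) / 2 over i = 16..45.
Σi = 1035 − 120 = 915 and Σi² = 31395 − 1240 = 30155.
(1·30155 + 1·915) / 2 = 31070/2 = 15535.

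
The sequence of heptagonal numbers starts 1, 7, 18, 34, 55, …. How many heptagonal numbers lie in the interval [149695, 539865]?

The n-th heptagonal number is n(5n−3)/2.
Smallest index with value ≥ 149695: n = 245 (giving 149695).
Largest index with value ≤ 539865: n = 465 (giving 539865).
Indices 245 through 465: 221 terms.

221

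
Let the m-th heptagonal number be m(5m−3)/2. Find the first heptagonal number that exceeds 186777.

187279

Solve n(5n−3)/2 > 186777 for integer n.
The largest n with value ≤ 186777 is 273 (since 185913 ≤ 186777 < 187279), so the first above is n = 274, value 187279.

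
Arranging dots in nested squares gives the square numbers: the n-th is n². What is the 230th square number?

52900

The 230th square number is n² with n = 230.
230² = 52900.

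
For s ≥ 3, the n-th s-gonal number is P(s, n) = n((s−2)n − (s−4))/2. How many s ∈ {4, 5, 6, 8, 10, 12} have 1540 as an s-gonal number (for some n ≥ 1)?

2

s = 4: P(4, 39) = 1521 and P(4, 40) = 1600; 1540 is not s-gonal.
s = 5: P(5, 32) = 1520 and P(5, 33) = 1617; 1540 is not s-gonal.
s = 6: P(6, 28) = 1540. ✓
s = 8: P(8, 22) = 1408 and P(8, 23) = 1541; 1540 is not s-gonal.
s = 10: P(10, 20) = 1540. ✓
s = 12: P(12, 17) = 1377 and P(12, 18) = 1548; 1540 is not s-gonal.
Hits: s ∈ {6, 10} → 2.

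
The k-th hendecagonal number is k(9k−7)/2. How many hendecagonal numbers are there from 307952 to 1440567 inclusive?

The n-th hendecagonal number is n(9n−7)/2.
Smallest index with value ≥ 307952: n = 262 (giving 307981).
Largest index with value ≤ 1440567: n = 566 (giving 1439621).
Indices 262 through 566: 305 terms.

305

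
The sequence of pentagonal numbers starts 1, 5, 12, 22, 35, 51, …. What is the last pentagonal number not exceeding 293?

Solve n(3n−1)/2 ≤ 293 for integer n.
n = 14 gives 287 ≤ 293, while n = 15 gives 330 > 293; so the answer is 287.

287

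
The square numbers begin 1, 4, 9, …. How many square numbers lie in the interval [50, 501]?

The n-th square number is n².
Smallest index with value ≥ 50: n = 8 (giving 64).
Largest index with value ≤ 501: n = 22 (giving 484).
Indices 8 through 22: 15 terms.

15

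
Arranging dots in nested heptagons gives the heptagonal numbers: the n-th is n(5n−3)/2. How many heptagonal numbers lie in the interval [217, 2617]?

23

The n-th heptagonal number is n(5n−3)/2.
Smallest index with value ≥ 217: n = 10 (giving 235).
Largest index with value ≤ 2617: n = 32 (giving 2512).
Indices 10 through 32: 23 terms.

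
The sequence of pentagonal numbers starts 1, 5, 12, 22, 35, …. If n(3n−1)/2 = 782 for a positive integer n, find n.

Set n(3n−1)/2 = 782, giving 3n² − n − 1564 = 0.
The discriminant is 1 + 24·782 = 18769, and √18769 = 137.
So n = (1 + 137) / 6 = 138/6 = 23.
Check: 23·(3·23 − 1)/2 = 782. ✓

23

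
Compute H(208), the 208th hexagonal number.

208·(2·208 − 1) = 208·415 = 86320.

86320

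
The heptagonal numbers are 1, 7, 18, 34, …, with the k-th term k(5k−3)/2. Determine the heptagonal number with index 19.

874

The 19th heptagonal number is n(5n−3)/2 with n = 19.
19·(5·19 − 3)/2 = 19·92/2 = 19·46 = 874.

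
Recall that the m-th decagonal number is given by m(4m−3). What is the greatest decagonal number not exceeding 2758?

2626

Solve n(4n−3) ≤ 2758 for integer n.
n = 26 gives 2626 ≤ 2758, while n = 27 gives 2835 > 2758; so the answer is 2626.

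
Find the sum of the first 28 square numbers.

7714

Σ_{i=1}^{28} i² = 28·29·57/6 = 7714.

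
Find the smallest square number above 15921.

16129

Solve n² > 15921 for integer n.
The largest n with value ≤ 15921 is 126 (since 15876 ≤ 15921 < 16129), so the first above is n = 127, value 16129.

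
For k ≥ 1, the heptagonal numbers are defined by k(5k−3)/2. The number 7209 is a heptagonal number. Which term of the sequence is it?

Set n(5n−3)/2 = 7209, giving 5n² − 3n − 14418 = 0.
The discriminant is 9 + 40·7209 = 288369, and √288369 = 537.
So n = (3 + 537) / 10 = 540/10 = 54.

54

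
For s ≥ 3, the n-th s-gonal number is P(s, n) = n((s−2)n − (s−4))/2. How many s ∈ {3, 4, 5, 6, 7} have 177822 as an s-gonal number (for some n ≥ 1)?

1

s = 3: P(3, 595) = 177310 and P(3, 596) = 177906; 177822 is not s-gonal.
s = 4: P(4, 421) = 177241 and P(4, 422) = 178084; 177822 is not s-gonal.
s = 5: P(5, 344) = 177332 and P(5, 345) = 178365; 177822 is not s-gonal.
s = 6: P(6, 298) = 177310 and P(6, 299) = 178503; 177822 is not s-gonal.
s = 7: P(7, 267) = 177822. ✓
Hits: s ∈ {7} → 1.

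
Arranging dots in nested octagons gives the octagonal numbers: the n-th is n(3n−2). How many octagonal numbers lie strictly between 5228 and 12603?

23

The n-th octagonal number is n(3n−2).
Smallest index with value > 5228: n = 43 (giving 5461).
Largest index with value < 12603: n = 65 (giving 12545).
Indices 43 through 65: 23 terms.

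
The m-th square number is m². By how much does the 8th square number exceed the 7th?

n² − (n−1)² = 2n − 1, so 8² − 7² = 2·8 − 1 = 15.

15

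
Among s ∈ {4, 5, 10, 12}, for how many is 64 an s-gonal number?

2

s = 4: P(4, 8) = 64. ✓
s = 5: P(5, 6) = 51 and P(5, 7) = 70; 64 is not s-gonal.
s = 10: P(10, 4) = 52 and P(10, 5) = 85; 64 is not s-gonal.
s = 12: P(12, 4) = 64. ✓
Hits: s ∈ {4, 12} → 2.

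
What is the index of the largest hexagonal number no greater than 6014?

Solve n(2n−1) ≤ 6014 for integer n.
n = 55 gives 5995 ≤ 6014, while n = 56 gives 6216 > 6014; so the answer is index 55.

55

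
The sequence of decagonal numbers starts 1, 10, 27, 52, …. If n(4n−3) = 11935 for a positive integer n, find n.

Set n(4n−3) = 11935, giving 4n² − 3n − 11935 = 0.
The discriminant is 9 + 16·11935 = 190969, and √190969 = 437.
So n = (3 + 437) / 8 = 440/8 = 55.
Check: 55·(4·55 − 3) = 11935. ✓

55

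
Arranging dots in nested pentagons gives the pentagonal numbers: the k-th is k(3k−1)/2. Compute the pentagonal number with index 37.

2035

The 37th pentagonal number is n(3n−1)/2 with n = 37.
37·(3·37 − 1)/2 = 37·110/2 = 37·55 = 2035.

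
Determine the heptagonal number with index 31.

The 31st heptagonal number is n(5n−3)/2 with n = 31.
31·(5·31 − 3)/2 = 31·152/2 = 31·76 = 2356.

2356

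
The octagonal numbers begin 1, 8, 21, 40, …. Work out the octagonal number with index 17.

The 17th octagonal number is n(3n−2) with n = 17.
17·(3·17 − 2) = 17·49 = 833.

833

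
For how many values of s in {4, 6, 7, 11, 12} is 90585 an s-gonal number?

1

s = 4: P(4, 300) = 90000 and P(4, 301) = 90601; 90585 is not s-gonal.
s = 6: P(6, 213) = 90525 and P(6, 214) = 91378; 90585 is not s-gonal.
s = 7: P(7, 190) = 89965 and P(7, 191) = 90916; 90585 is not s-gonal.
s = 11: P(11, 142) = 90241 and P(11, 143) = 91520; 90585 is not s-gonal.
s = 12: P(12, 135) = 90585. ✓
Hits: s ∈ {12} → 1.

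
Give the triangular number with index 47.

1128

47·48/2 = 2256/2 = 1128.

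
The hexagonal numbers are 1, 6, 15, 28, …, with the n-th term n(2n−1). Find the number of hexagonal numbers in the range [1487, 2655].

The n-th hexagonal number is n(2n−1).
Smallest index with value ≥ 1487: n = 28 (giving 1540).
Largest index with value ≤ 2655: n = 36 (giving 2556).
Indices 28 through 36: 9 terms.

9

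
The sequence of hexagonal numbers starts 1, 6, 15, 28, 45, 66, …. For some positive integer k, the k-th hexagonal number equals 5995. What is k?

55

Set n(2n−1) = 5995, giving 2n² − n − 5995 = 0.
The discriminant is 1 + 8·5995 = 47961, and √47961 = 219.
So n = (1 + 219) / 4 = 220/4 = 55.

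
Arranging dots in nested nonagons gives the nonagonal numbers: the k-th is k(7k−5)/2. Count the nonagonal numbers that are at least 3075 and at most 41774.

80

The n-th nonagonal number is n(7n−5)/2.
Smallest index with value ≥ 3075: n = 30 (giving 3075).
Largest index with value ≤ 41774: n = 109 (giving 41311).
Indices 30 through 109: 80 terms.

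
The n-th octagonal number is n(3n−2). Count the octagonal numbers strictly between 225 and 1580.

The n-th octagonal number is n(3n−2).
Smallest index with value > 225: n = 10 (giving 280).
Largest index with value < 1580: n = 23 (giving 1541).
Indices 10 through 23: 14 terms.

14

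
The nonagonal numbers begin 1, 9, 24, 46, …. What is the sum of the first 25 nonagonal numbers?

18525

Σ i(7i−5)/2 = (7Σi² − 5Σi) / 2 over i = 1..25.
Σi = 325 and Σi² = 5525.
(7·5525 − 5·325) / 2 = 37050/2 = 18525.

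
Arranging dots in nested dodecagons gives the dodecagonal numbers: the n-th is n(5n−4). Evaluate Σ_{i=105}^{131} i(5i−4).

Σ i(5i−4) = 5Σi² − 4Σi over i = 105..131.
Σi = 8646 − 5460 = 3186 and Σi² = 757966 − 380380 = 377586.
5·377586 − 4·3186 = 1875186.

1875186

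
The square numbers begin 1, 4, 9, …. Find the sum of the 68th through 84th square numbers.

Σ_{i=68}^{84} i² = 201110 − 102510 = 98600.

98600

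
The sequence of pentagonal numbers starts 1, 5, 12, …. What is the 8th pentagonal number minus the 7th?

Consecutive pentagonal numbers differ by 3n − 2: here 3·8 − 2 = 22.

22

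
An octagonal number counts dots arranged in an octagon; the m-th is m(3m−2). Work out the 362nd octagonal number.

392408

362·(3·362 − 2) = 362·1084 = 392408.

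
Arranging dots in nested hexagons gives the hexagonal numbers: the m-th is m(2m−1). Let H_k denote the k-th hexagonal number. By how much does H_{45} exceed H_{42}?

519

45·(2·45 − 1) = 4005 and 42·(2·42 − 1) = 3486.
Difference: 4005 − 3486 = 519.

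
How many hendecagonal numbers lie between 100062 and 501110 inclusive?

The n-th hendecagonal number is n(9n−7)/2.
Smallest index with value ≥ 100062: n = 150 (giving 100725).
Largest index with value ≤ 501110: n = 334 (giving 500833).
Indices 150 through 334: 185 terms.

185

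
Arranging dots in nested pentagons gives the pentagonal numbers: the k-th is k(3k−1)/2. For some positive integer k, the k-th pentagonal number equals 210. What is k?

Set n(3n−1)/2 = 210, giving 3n² − n − 420 = 0.
So n = (1 + 71) / 6 = 72/6 = 12.
Check: 12·(3·12 − 1)/2 = 210. ✓

12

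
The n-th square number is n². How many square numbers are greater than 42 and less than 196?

7

The n-th square number is n².
Smallest index with value > 42: n = 7 (giving 49).
Largest index with value < 196: n = 13 (giving 169).
Indices 7 through 13: 7 terms.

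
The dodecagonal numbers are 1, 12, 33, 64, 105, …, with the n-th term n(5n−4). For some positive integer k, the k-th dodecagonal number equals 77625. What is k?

Set n(5n−4) = 77625, giving 5n² − 4n − 77625 = 0.
So n = (4 + 1246) / 10 = 1250/10 = 125.

125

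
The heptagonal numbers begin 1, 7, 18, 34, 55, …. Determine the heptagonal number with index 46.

5221

The 46th heptagonal number is n(5n−3)/2 with n = 46.
46·(5·46 − 3)/2 = 46·227/2 = 5221.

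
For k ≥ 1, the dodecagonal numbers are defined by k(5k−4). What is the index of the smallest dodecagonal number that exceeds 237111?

219

Solve n(5n−4) > 237111 for integer n.
The largest n with value ≤ 237111 is 218 (since 236748 ≤ 237111 < 238929), so the first above is n = 219, value 238929.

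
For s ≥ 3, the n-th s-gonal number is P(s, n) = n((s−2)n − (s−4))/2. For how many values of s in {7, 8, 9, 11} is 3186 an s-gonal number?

s = 7: P(7, 36) = 3186. ✓
s = 8: P(8, 32) = 3008 and P(8, 33) = 3201; 3186 is not s-gonal.
s = 9: P(9, 30) = 3075 and P(9, 31) = 3286; 3186 is not s-gonal.
s = 11: P(11, 27) = 3186. ✓
Hits: s ∈ {7, 11} → 2.

2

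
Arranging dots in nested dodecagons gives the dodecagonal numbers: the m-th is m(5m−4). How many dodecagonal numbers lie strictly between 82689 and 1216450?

364

The n-th dodecagonal number is n(5n−4).
Smallest index with value > 82689: n = 130 (giving 83980).
Largest index with value < 1216450: n = 493 (giving 1213273).
Indices 130 through 493: 364 terms.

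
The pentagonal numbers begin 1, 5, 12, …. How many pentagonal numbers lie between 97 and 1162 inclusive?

20

The n-th pentagonal number is n(3n−1)/2.
Smallest index with value ≥ 97: n = 9 (giving 117).
Largest index with value ≤ 1162: n = 28 (giving 1162).
Indices 9 through 28: 20 terms.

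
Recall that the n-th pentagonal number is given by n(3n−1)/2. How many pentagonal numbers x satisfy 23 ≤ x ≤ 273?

The n-th pentagonal number is n(3n−1)/2.
Smallest index with value ≥ 23: n = 5 (giving 35).
Largest index with value ≤ 273: n = 13 (giving 247).
Indices 5 through 13: 9 terms.

9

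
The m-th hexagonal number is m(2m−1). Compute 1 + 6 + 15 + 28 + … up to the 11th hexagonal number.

946

Σ i(2i−1) = 2Σi² − Σi over i = 1..11.
Σi = 66 and Σi² = 506.
2·506 − 1·66 = 946.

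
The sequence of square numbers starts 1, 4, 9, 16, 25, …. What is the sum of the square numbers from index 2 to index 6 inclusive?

Σ_{i=2}^{6} i² = 91 − 1 = 90.

90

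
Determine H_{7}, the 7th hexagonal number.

7·(2·7 − 1) = 7·13 = 91.

91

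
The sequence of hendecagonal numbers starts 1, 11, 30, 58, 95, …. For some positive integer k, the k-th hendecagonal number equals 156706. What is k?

187

Set n(9n−7)/2 = 156706, giving 9n² − 7n − 313412 = 0.
So n = (7 + 3359) / 18 = 3366/18 = 187.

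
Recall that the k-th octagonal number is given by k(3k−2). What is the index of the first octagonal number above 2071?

Solve n(3n−2) > 2071 for integer n.
The largest n with value ≤ 2071 is 26 (since 1976 ≤ 2071 < 2133), so the first above is n = 27, value 2133.

27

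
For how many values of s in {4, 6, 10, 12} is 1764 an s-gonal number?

1

s = 4: P(4, 42) = 1764. ✓
s = 6: P(6, 29) = 1653 and P(6, 30) = 1770; 1764 is not s-gonal.
s = 10: P(10, 21) = 1701 and P(10, 22) = 1870; 1764 is not s-gonal.
s = 12: P(12, 19) = 1729 and P(12, 20) = 1920; 1764 is not s-gonal.
Hits: s ∈ {4} → 1.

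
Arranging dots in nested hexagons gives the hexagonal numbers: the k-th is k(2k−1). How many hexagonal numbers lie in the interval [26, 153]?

The n-th hexagonal number is n(2n−1).
Smallest index with value ≥ 26: n = 4 (giving 28).
Largest index with value ≤ 153: n = 9 (giving 153).
Indices 4 through 9: 6 terms.

6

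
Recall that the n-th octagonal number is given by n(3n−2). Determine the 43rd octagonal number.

5461

The 43rd octagonal number is n(3n−2) with n = 43.
43·(3·43 − 2) = 43·127 = 5461.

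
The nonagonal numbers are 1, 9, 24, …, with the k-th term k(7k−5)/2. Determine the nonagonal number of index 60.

12450

The 60th nonagonal number is n(7n−5)/2 with n = 60.
60·(7·60 − 5)/2 = 60·415/2 = 12450.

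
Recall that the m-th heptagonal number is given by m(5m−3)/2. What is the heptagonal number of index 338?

The 338th heptagonal number is n(5n−3)/2 with n = 338.
338·(5·338 − 3)/2 = 338·1687/2 = 285103.

285103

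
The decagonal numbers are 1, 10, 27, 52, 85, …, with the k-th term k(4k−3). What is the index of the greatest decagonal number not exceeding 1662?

Solve n(4n−3) ≤ 1662 for integer n.
n = 20 gives 1540 ≤ 1662, while n = 21 gives 1701 > 1662; so the answer is index 20.

20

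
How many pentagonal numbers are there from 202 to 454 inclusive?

The n-th pentagonal number is n(3n−1)/2.
Smallest index with value ≥ 202: n = 12 (giving 210).
Largest index with value ≤ 454: n = 17 (giving 425).
Indices 12 through 17: 6 terms.

6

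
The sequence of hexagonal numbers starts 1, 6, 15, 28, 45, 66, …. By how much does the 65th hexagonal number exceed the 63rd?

510

65·(2·65 − 1) = 8385 and 63·(2·63 − 1) = 7875.
Difference: 8385 − 7875 = 510.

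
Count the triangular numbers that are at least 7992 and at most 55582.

The n-th triangular number is n(n+1)/2.
Smallest index with value ≥ 7992: n = 126 (giving 8001).
Largest index with value ≤ 55582: n = 332 (giving 55278).
Indices 126 through 332: 207 terms.

207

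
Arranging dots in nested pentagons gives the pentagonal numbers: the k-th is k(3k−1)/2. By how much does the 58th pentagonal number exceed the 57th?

Consecutive pentagonal numbers differ by 3n − 2: here 3·58 − 2 = 172.

172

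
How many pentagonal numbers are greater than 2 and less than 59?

The n-th pentagonal number is n(3n−1)/2.
Smallest index with value > 2: n = 2 (giving 5).
Largest index with value < 59: n = 6 (giving 51).
Indices 2 through 6: 5 terms.

5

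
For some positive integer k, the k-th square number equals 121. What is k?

11

We need n² = 121, so n = √121 = 11.
Check: 11² = 121. ✓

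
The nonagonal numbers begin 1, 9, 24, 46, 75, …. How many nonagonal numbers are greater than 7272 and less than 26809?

42

The n-th nonagonal number is n(7n−5)/2.
Smallest index with value > 7272: n = 46 (giving 7291).
Largest index with value < 26809: n = 87 (giving 26274).
Indices 46 through 87: 42 terms.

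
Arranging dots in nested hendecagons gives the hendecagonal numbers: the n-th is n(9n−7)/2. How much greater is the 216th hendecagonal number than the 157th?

216·(9·216 − 7)/2 = 209196 and 157·(9·157 − 7)/2 = 110371.
Difference: 209196 − 110371 = 98825.

98825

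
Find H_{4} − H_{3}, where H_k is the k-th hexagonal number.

13

Consecutive hexagonal numbers differ by 4n − 3: here 4·4 − 3 = 13.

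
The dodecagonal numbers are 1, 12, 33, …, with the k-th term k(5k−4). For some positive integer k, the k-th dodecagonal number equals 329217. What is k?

257

Set n(5n−4) = 329217, giving 5n² − 4n − 329217 = 0.
The discriminant is 16 + 20·329217 = 6584356, and √6584356 = 2566.
So n = (4 + 2566) / 10 = 2570/10 = 257.
Check: 257·(5·257 − 4) = 329217. ✓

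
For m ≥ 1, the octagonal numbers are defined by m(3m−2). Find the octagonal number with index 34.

The 34th octagonal number is n(3n−2) with n = 34.
34·(3·34 − 2) = 34·100 = 3400.

3400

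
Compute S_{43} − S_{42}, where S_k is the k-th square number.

n² − (n−1)² = 2n − 1, so 43² − 42² = 2·43 − 1 = 85.

85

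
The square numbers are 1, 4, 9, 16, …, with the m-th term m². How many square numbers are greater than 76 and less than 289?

8

The n-th square number is n².
Smallest index with value > 76: n = 9 (giving 81).
Largest index with value < 289: n = 16 (giving 256).
Indices 9 through 16: 8 terms.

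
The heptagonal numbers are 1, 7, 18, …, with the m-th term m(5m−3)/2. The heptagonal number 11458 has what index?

68

Set n(5n−3)/2 = 11458, giving 5n² − 3n − 22916 = 0.
The discriminant is 9 + 40·11458 = 458329, and √458329 = 677.
So n = (3 + 677) / 10 = 680/10 = 68.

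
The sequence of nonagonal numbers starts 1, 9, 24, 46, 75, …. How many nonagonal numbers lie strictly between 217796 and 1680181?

444

The n-th nonagonal number is n(7n−5)/2.
Smallest index with value > 217796: n = 250 (giving 218125).
Largest index with value < 1680181: n = 693 (giving 1679139).
Indices 250 through 693: 444 terms.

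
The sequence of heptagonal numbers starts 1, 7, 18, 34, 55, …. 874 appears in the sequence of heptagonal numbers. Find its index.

Set n(5n−3)/2 = 874, giving 5n² − 3n − 1748 = 0.
The discriminant is 9 + 40·874 = 34969, and √34969 = 187.
So n = (3 + 187) / 10 = 190/10 = 19.

19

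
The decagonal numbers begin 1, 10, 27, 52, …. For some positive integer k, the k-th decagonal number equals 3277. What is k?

Set n(4n−3) = 3277, giving 4n² − 3n − 3277 = 0.
The discriminant is 9 + 16·3277 = 52441, and √52441 = 229.
So n = (3 + 229) / 8 = 232/8 = 29.

29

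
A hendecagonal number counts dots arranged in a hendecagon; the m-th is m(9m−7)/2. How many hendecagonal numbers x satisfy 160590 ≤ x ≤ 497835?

144

The n-th hendecagonal number is n(9n−7)/2.
Smallest index with value ≥ 160590: n = 190 (giving 161785).
Largest index with value ≤ 497835: n = 333 (giving 497835).
Indices 190 through 333: 144 terms.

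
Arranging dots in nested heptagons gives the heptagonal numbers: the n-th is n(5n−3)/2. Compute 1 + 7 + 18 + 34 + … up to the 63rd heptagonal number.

Σ i(5i−3)/2 = (5Σi² − 3Σi) / 2 over i = 1..63.
Σi = 2016 and Σi² = 85344.
(5·85344 − 3·2016) / 2 = 420672/2 = 210336.

210336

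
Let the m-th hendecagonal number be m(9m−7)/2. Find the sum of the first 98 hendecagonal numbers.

Σ i(9i−7)/2 = (9Σi² − 7Σi) / 2 over i = 1..98.
Σi = 4851 and Σi² = 318549.
(9·318549 − 7·4851) / 2 = 2832984/2 = 1416492.

1416492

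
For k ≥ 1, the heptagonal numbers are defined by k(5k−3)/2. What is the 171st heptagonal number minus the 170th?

851

Consecutive heptagonal numbers differ by 5n − 4: here 5·171 − 4 = 851.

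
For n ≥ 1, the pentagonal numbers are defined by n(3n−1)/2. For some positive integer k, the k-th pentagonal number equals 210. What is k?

Set n(3n−1)/2 = 210, giving 3n² − n − 420 = 0.
The discriminant is 1 + 24·210 = 5041, and √5041 = 71.
So n = (1 + 71) / 6 = 72/6 = 12.

12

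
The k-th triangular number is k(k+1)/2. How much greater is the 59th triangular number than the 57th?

117

59·60/2 = 1770 and 57·58/2 = 1653.
Difference: 1770 − 1653 = 117.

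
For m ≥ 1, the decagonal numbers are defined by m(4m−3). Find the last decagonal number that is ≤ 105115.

104490

Solve n(4n−3) ≤ 105115 for integer n.
n = 162 gives 104490 ≤ 105115, while n = 163 gives 105787 > 105115; so the answer is 104490.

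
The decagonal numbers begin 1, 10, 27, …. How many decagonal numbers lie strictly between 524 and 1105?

5

The n-th decagonal number is n(4n−3).
Smallest index with value > 524: n = 12 (giving 540).
Largest index with value < 1105: n = 16 (giving 976).
Indices 12 through 16: 5 terms.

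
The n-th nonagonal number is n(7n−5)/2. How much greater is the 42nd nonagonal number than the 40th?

569

42·(7·42 − 5)/2 = 6069 and 40·(7·40 − 5)/2 = 5500.
Difference: 6069 − 5500 = 569.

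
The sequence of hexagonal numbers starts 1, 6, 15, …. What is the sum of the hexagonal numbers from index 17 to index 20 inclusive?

Σ i(2i−1) = 2Σi² − Σi over i = 17..20.
Σi = 210 − 136 = 74 and Σi² = 2870 − 1496 = 1374.
2·1374 − 1·74 = 2674.

2674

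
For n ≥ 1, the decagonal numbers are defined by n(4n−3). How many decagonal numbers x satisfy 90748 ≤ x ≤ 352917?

The n-th decagonal number is n(4n−3).
Smallest index with value ≥ 90748: n = 151 (giving 90751).
Largest index with value ≤ 352917: n = 297 (giving 351945).
Indices 151 through 297: 147 terms.

147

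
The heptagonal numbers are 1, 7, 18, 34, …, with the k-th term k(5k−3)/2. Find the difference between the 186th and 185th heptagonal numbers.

Consecutive heptagonal numbers differ by 5n − 4: here 5·186 − 4 = 926.

926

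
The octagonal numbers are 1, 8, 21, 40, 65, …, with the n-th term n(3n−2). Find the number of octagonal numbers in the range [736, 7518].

35

The n-th octagonal number is n(3n−2).
Smallest index with value ≥ 736: n = 16 (giving 736).
Largest index with value ≤ 7518: n = 50 (giving 7400).
Indices 16 through 50: 35 terms.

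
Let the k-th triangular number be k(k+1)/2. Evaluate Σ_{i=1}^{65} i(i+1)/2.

47905

Σ i(i+1)/2 = (Σi² + Σi) / 2 over i = 1..65.
Σi = 2145 and Σi² = 93665.
(1·93665 + 1·2145) / 2 = 95810/2 = 47905.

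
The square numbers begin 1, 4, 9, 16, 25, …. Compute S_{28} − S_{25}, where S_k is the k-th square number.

159

28² = 784 and 25² = 625.
Difference: 784 − 625 = 159.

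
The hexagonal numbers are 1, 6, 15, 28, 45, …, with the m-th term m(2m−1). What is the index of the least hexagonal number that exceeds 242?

Solve n(2n−1) > 242 for integer n.
The largest n with value ≤ 242 is 11 (since 231 ≤ 242 < 276), so the first above is n = 12, value 276.

12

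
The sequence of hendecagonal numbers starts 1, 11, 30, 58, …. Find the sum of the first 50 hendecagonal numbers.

Σ i(9i−7)/2 = (9Σi² − 7Σi) / 2 over i = 1..50.
Σi = 1275 and Σi² = 42925.
(9·42925 − 7·1275) / 2 = 377400/2 = 188700.

188700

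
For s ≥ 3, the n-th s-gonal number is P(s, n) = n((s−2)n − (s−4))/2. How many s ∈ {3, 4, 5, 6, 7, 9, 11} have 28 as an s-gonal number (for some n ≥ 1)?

s = 3: P(3, 7) = 28. ✓
s = 4: P(4, 5) = 25 and P(4, 6) = 36; 28 is not s-gonal.
s = 5: P(5, 4) = 22 and P(5, 5) = 35; 28 is not s-gonal.
s = 6: P(6, 4) = 28. ✓
s = 7: P(7, 3) = 18 and P(7, 4) = 34; 28 is not s-gonal.
s = 9: P(9, 3) = 24 and P(9, 4) = 46; 28 is not s-gonal.
s = 11: P(11, 2) = 11 and P(11, 3) = 30; 28 is not s-gonal.
Hits: s ∈ {3, 6} → 2.

2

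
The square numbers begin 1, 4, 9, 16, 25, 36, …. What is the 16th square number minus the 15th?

n² − (n−1)² = 2n − 1, so 16² − 15² = 2·16 − 1 = 31.

31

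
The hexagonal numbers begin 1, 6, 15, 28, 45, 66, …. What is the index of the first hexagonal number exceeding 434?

15

Solve n(2n−1) > 434 for integer n.
The largest n with value ≤ 434 is 14 (since 378 ≤ 434 < 435), so the first above is n = 15, value 435.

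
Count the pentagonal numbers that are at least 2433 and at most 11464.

47

The n-th pentagonal number is n(3n−1)/2.
Smallest index with value ≥ 2433: n = 41 (giving 2501).
Largest index with value ≤ 11464: n = 87 (giving 11310).
Indices 41 through 87: 47 terms.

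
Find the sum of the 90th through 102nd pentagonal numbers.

Σ i(3i−1)/2 = (3Σi² − Σi) / 2 over i = 90..102.
Σi = 5253 − 4005 = 1248 and Σi² = 358955 − 238965 = 119990.
(3·119990 − 1·1248) / 2 = 358722/2 = 179361.

179361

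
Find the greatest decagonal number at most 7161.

6930

Solve n(4n−3) ≤ 7161 for integer n.
n = 42 gives 6930 ≤ 7161, while n = 43 gives 7267 > 7161; so the answer is 6930.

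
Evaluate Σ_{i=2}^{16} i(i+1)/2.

Σ i(i+1)/2 = (Σi² + Σi) / 2 over i = 2..16.
Σi = 136 − 1 = 135 and Σi² = 1496 − 1 = 1495.
(1·1495 + 1·135) / 2 = 1630/2 = 815.

815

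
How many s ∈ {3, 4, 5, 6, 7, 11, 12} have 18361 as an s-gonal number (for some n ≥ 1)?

s = 3: P(3, 191) = 18336 and P(3, 192) = 18528; 18361 is not s-gonal.
s = 4: P(4, 135) = 18225 and P(4, 136) = 18496; 18361 is not s-gonal.
s = 5: P(5, 110) = 18095 and P(5, 111) = 18426; 18361 is not s-gonal.
s = 6: P(6, 96) = 18336 and P(6, 97) = 18721; 18361 is not s-gonal.
s = 7: P(7, 86) = 18361. ✓
s = 11: P(11, 64) = 18208 and P(11, 65) = 18785; 18361 is not s-gonal.
s = 12: P(12, 61) = 18361. ✓
Hits: s ∈ {7, 12} → 2.

2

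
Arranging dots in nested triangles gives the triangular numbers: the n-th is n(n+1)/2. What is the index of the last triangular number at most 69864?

373

Solve n(n+1)/2 ≤ 69864 for integer n.
n = 373 gives 69751 ≤ 69864, while n = 374 gives 70125 > 69864; so the answer is index 373.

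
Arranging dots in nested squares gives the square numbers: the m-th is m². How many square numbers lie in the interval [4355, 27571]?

101

The n-th square number is n².
Smallest index with value ≥ 4355: n = 66 (giving 4356).
Largest index with value ≤ 27571: n = 166 (giving 27556).
Indices 66 through 166: 101 terms.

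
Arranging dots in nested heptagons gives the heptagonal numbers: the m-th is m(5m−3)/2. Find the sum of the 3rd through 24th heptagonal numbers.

Σ i(5i−3)/2 = (5Σi² − 3Σi) / 2 over i = 3..24.
Σi = 300 − 3 = 297 and Σi² = 4900 − 5 = 4895.
(5·4895 − 3·297) / 2 = 23584/2 = 11792.

11792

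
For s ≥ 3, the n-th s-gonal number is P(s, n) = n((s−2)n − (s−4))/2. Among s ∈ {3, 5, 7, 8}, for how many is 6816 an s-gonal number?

s = 3: P(3, 116) = 6786 and P(3, 117) = 6903; 6816 is not s-gonal.
s = 5: P(5, 67) = 6700 and P(5, 68) = 6902; 6816 is not s-gonal.
s = 7: P(7, 52) = 6682 and P(7, 53) = 6943; 6816 is not s-gonal.
s = 8: P(8, 48) = 6816. ✓
Hits: s ∈ {8} → 1.

1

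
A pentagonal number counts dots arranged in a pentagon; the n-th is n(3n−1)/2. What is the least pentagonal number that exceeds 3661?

3725

Solve n(3n−1)/2 > 3661 for integer n.
The largest n with value ≤ 3661 is 49 (since 3577 ≤ 3661 < 3725), so the first above is n = 50, value 3725.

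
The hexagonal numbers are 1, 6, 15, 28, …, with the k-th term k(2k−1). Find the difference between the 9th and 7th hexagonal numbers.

9·(2·9 − 1) = 153 and 7·(2·7 − 1) = 91.
Difference: 153 − 91 = 62.

62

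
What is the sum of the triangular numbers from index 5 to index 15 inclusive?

Σ i(i+1)/2 = (Σi² + Σi) / 2 over i = 5..15.
Σi = 120 − 10 = 110 and Σi² = 1240 − 30 = 1210.
(1·1210 + 1·110) / 2 = 1320/2 = 660.

660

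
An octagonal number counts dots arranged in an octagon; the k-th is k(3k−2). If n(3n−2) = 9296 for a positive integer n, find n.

56

Set n(3n−2) = 9296, giving 3n² − 2n − 9296 = 0.
So n = (2 + 334) / 6 = 336/6 = 56.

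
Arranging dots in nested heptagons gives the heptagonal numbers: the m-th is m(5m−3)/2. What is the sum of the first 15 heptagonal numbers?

Σ i(5i−3)/2 = (5Σi² − 3Σi) / 2 over i = 1..15.
Σi = 120 and Σi² = 1240.
(5·1240 − 3·120) / 2 = 5840/2 = 2920.

2920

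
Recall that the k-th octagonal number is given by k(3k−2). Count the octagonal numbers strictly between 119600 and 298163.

115

The n-th octagonal number is n(3n−2).
Smallest index with value > 119600: n = 201 (giving 120801).
Largest index with value < 298163: n = 315 (giving 297045).
Indices 201 through 315: 115 terms.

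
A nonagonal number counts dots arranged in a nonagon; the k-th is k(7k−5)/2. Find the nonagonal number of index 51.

8976

The 51st nonagonal number is n(7n−5)/2 with n = 51.
51·(7·51 − 5)/2 = 51·352/2 = 51·176 = 8976.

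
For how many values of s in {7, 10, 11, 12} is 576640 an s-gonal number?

1

s = 7: P(7, 480) = 575280 and P(7, 481) = 577681; 576640 is not s-gonal.
s = 10: P(10, 380) = 576460 and P(10, 381) = 579501; 576640 is not s-gonal.
s = 11: P(11, 358) = 575485 and P(11, 359) = 578708; 576640 is not s-gonal.
s = 12: P(12, 340) = 576640. ✓
Hits: s ∈ {12} → 1.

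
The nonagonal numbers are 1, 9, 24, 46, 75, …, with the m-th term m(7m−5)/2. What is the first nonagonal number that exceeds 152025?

152361

Solve n(7n−5)/2 > 152025 for integer n.
The largest n with value ≤ 152025 is 208 (since 150904 ≤ 152025 < 152361), so the first above is n = 209, value 152361.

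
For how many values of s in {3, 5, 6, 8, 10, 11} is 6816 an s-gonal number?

s = 3: P(3, 116) = 6786 and P(3, 117) = 6903; 6816 is not s-gonal.
s = 5: P(5, 67) = 6700 and P(5, 68) = 6902; 6816 is not s-gonal.
s = 6: P(6, 58) = 6670 and P(6, 59) = 6903; 6816 is not s-gonal.
s = 8: P(8, 48) = 6816. ✓
s = 10: P(10, 41) = 6601 and P(10, 42) = 6930; 6816 is not s-gonal.
s = 11: P(11, 39) = 6708 and P(11, 40) = 7060; 6816 is not s-gonal.
Hits: s ∈ {8} → 1.

1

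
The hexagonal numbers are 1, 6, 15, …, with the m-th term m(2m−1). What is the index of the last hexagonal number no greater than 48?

Solve n(2n−1) ≤ 48 for integer n.
n = 5 gives 45 ≤ 48, while n = 6 gives 66 > 48; so the answer is index 5.

5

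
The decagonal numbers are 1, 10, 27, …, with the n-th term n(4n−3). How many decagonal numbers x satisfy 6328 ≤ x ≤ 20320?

31

The n-th decagonal number is n(4n−3).
Smallest index with value ≥ 6328: n = 41 (giving 6601).
Largest index with value ≤ 20320: n = 71 (giving 19951).
Indices 41 through 71: 31 terms.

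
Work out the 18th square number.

324

The 18th square number is n² with n = 18.
18² = 324.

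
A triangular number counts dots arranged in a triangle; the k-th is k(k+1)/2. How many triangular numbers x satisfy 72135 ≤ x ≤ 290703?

The n-th triangular number is n(n+1)/2.
Smallest index with value ≥ 72135: n = 380 (giving 72390).
Largest index with value ≤ 290703: n = 762 (giving 290703).
Indices 380 through 762: 383 terms.

383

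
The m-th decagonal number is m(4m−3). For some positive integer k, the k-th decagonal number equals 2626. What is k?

Set n(4n−3) = 2626, giving 4n² − 3n − 2626 = 0.
The discriminant is 9 + 16·2626 = 42025, and √42025 = 205.
So n = (3 + 205) / 8 = 208/8 = 26.

26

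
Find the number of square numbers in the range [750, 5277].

The n-th square number is n².
Smallest index with value ≥ 750: n = 28 (giving 784).
Largest index with value ≤ 5277: n = 72 (giving 5184).
Indices 28 through 72: 45 terms.

45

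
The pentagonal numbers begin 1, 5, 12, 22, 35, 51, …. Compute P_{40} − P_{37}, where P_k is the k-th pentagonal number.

345

40·(3·40 − 1)/2 = 2380 and 37·(3·37 − 1)/2 = 2035.
Difference: 2380 − 2035 = 345.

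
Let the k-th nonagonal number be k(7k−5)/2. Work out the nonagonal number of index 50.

50·(7·50 − 5)/2 = 50·345/2 = 8625.

8625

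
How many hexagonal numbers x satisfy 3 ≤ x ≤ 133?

The n-th hexagonal number is n(2n−1).
Smallest index with value ≥ 3: n = 2 (giving 6).
Largest index with value ≤ 133: n = 8 (giving 120).
Indices 2 through 8: 7 terms.

7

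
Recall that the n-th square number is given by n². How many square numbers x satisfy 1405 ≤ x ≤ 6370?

42

The n-th square number is n².
Smallest index with value ≥ 1405: n = 38 (giving 1444).
Largest index with value ≤ 6370: n = 79 (giving 6241).
Indices 38 through 79: 42 terms.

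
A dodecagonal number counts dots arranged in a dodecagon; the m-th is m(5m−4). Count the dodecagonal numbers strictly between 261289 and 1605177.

337

The n-th dodecagonal number is n(5n−4).
Smallest index with value > 261289: n = 230 (giving 263580).
Largest index with value < 1605177: n = 566 (giving 1599516).
Indices 230 through 566: 337 terms.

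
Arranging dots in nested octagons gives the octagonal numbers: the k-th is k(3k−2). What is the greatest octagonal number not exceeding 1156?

1045

Solve n(3n−2) ≤ 1156 for integer n.
n = 19 gives 1045 ≤ 1156, while n = 20 gives 1160 > 1156; so the answer is 1045.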